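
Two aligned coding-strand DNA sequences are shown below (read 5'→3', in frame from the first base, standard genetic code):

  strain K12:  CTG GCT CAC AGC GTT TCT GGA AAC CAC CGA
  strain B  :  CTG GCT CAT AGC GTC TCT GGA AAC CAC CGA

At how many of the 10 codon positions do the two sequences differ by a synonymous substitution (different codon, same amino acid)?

Codon 1: CTG Leu / CTG Leu — identical.
Codon 2: GCT Ala / GCT Ala — identical.
Codon 3: CAC His / CAT His — synonymous.
Codon 4: AGC Ser / AGC Ser — identical.
Codon 5: GTT Val / GTC Val — synonymous.
Codon 6: TCT Ser / TCT Ser — identical.
Codon 7: GGA Gly / GGA Gly — identical.
Codon 8: AAC Asn / AAC Asn — identical.
Codon 9: CAC His / CAC His — identical.
Codon 10: CGA Arg / CGA Arg — identical.
Synonymous differences: 2.

2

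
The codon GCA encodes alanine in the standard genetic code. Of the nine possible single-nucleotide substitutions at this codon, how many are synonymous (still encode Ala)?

Position 1: none → 0 synonymous.
Position 2: none → 0 synonymous.
Position 3: GCU, GCC, GCG → 3 synonymous.
Total: 0 + 0 + 3 = 3.

3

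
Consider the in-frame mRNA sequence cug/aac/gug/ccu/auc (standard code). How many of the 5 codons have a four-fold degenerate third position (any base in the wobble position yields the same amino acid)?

Codon 1 CUG (Leu): third position 4-fold.
Codon 2 AAC (Asn): third position 2-fold.
Codon 3 GUG (Val): third position 4-fold.
Codon 4 CCU (Pro): third position 4-fold.
Codon 5 AUC (Ile): third position 3-fold.
Four-fold degenerate third positions: 3.

3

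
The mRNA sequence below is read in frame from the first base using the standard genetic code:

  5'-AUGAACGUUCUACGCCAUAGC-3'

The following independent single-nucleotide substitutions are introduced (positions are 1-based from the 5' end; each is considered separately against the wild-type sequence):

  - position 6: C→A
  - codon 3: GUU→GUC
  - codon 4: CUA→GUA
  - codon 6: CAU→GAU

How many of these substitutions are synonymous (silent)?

Codon 2: AAC (Asn) → AAA (Lys) — missense.
Codon 3: GUU (Val) → GUC (Val) — synonymous.
Codon 4: CUA (Leu) → GUA (Val) — missense.
Codon 6: CAU (His) → GAU (Asp) — missense.
Synonymous: 1 of 4.

1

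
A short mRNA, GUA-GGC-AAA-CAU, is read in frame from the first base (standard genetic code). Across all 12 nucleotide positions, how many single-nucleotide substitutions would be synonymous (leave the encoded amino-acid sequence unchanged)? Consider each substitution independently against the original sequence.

Codon 1 (GUA, Val): 3 synonymous substitutions.
Codon 2 (GGC, Gly): 3 synonymous substitutions.
Codon 3 (AAA, Lys): 1 synonymous substitution.
Codon 4 (CAU, His): 1 synonymous substitution.
Total: 3 + 3 + 1 + 1 = 8.

8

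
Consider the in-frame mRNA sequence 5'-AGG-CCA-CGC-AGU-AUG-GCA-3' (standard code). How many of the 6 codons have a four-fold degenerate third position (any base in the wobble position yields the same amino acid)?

Codon 1 AGG (Arg): third position 2-fold.
Codon 2 CCA (Pro): third position 4-fold.
Codon 3 CGC (Arg): third position 4-fold.
Codon 4 AGU (Ser): third position 2-fold.
Codon 5 AUG (Met): third position 1-fold.
Codon 6 GCA (Ala): third position 4-fold.
Four-fold degenerate third positions: 3.

3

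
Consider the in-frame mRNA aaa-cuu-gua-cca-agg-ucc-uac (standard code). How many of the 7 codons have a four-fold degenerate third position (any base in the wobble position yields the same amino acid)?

Codon 1 AAA (Lys): third position 2-fold.
Codon 2 CUU (Leu): third position 4-fold.
Codon 3 GUA (Val): third position 4-fold.
Codon 4 CCA (Pro): third position 4-fold.
Codon 5 AGG (Arg): third position 2-fold.
Codon 6 UCC (Ser): third position 4-fold.
Codon 7 UAC (Tyr): third position 2-fold.
Four-fold degenerate third positions: 4.

4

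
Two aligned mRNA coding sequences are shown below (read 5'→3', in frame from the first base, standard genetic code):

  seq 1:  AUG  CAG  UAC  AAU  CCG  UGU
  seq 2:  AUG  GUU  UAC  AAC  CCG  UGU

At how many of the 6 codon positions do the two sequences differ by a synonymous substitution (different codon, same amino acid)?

1

Codon 1: AUG Met / AUG Met — identical.
Codon 2: CAG Gln / GUU Val — nonsynonymous.
Codon 3: UAC Tyr / UAC Tyr — identical.
Codon 4: AAU Asn / AAC Asn — synonymous.
Codon 5: CCG Pro / CCG Pro — identical.
Codon 6: UGU Cys / UGU Cys — identical.
Synonymous differences: 1.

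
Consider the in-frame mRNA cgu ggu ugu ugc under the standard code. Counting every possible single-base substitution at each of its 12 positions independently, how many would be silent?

8

Codon 1 (CGU, Arg): 3 synonymous substitutions.
Codon 2 (GGU, Gly): 3 synonymous substitutions.
Codon 3 (UGU, Cys): 1 synonymous substitution.
Codon 4 (UGC, Cys): 1 synonymous substitution.
Total: 3 + 3 + 1 + 1 = 8.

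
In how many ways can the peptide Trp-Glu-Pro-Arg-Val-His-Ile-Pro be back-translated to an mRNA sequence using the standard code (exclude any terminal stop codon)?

Trp: 1 codon.
Glu: 2 codons.
Pro: 4 codons.
Arg: 6 codons.
Val: 4 codons.
His: 2 codons.
Ile: 3 codons.
Pro: 4 codons.
1 × 2 × 4 × 6 × 4 × 2 × 3 × 4 = 4608.

4608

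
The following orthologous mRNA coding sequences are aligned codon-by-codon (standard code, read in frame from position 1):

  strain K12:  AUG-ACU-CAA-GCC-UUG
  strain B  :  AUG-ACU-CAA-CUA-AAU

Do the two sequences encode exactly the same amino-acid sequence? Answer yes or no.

no

Codon 1: AUG Met / AUG Met — identical.
Codon 2: ACU Thr / ACU Thr — identical.
Codon 3: CAA Gln / CAA Gln — identical.
Codon 4: GCC Ala / CUA Leu — nonsynonymous.
Codon 5: UUG Leu / AAU Asn — nonsynonymous.
Nonsynonymous differences: 2 → different protein.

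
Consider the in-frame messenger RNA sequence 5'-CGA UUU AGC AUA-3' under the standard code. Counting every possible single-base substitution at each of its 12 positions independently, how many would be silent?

8

Codon 1 (CGA, Arg): 4 synonymous substitutions.
Codon 2 (UUU, Phe): 1 synonymous substitution.
Codon 3 (AGC, Ser): 1 synonymous substitution.
Codon 4 (AUA, Ile): 2 synonymous substitutions.
Total: 4 + 1 + 1 + 2 = 8.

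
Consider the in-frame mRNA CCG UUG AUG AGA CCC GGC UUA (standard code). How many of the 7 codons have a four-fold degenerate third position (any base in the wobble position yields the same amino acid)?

Codon 1 CCG (Pro): third position 4-fold.
Codon 2 UUG (Leu): third position 2-fold.
Codon 3 AUG (Met): third position 1-fold.
Codon 4 AGA (Arg): third position 2-fold.
Codon 5 CCC (Pro): third position 4-fold.
Codon 6 GGC (Gly): third position 4-fold.
Codon 7 UUA (Leu): third position 2-fold.
Four-fold degenerate third positions: 3.

3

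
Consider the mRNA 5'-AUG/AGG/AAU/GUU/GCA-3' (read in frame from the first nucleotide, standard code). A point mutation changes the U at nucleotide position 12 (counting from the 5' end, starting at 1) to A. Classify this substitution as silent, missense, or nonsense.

silent

Position 12 falls in codon 4: GUU → Val.
After the substitution the codon is GUA → Val.
Both encode Val, so the change is synonymous.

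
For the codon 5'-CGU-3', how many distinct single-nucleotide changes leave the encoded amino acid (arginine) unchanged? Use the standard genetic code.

3

Position 1: none → 0 synonymous.
Position 2: none → 0 synonymous.
Position 3: CGC, CGA, CGG → 3 synonymous.
Total: 0 + 0 + 3 = 3.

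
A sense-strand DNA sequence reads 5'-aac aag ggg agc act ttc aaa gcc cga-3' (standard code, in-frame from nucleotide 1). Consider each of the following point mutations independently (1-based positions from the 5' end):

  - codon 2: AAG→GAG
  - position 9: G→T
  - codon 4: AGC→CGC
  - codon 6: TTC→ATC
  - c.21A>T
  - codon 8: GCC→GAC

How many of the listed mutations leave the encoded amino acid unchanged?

1

Codon 2: AAG (Lys) → GAG (Glu) — missense.
Codon 3: GGG (Gly) → GGT (Gly) — synonymous.
Codon 4: AGC (Ser) → CGC (Arg) — missense.
Codon 6: TTC (Phe) → ATC (Ile) — missense.
Codon 7: AAA (Lys) → AAT (Asn) — missense.
Codon 8: GCC (Ala) → GAC (Asp) — missense.
Synonymous: 1 of 6.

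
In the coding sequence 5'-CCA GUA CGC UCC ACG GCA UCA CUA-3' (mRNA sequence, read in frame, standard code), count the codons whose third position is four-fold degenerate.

Codon 1 CCA (Pro): third position 4-fold.
Codon 2 GUA (Val): third position 4-fold.
Codon 3 CGC (Arg): third position 4-fold.
Codon 4 UCC (Ser): third position 4-fold.
Codon 5 ACG (Thr): third position 4-fold.
Codon 6 GCA (Ala): third position 4-fold.
Codon 7 UCA (Ser): third position 4-fold.
Codon 8 CUA (Leu): third position 4-fold.
Four-fold degenerate third positions: 8.

8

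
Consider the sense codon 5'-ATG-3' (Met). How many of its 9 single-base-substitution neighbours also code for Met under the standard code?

0

Position 1: none → 0 synonymous.
Position 2: none → 0 synonymous.
Position 3: none → 0 synonymous.
Total: 0 + 0 + 0 = 0.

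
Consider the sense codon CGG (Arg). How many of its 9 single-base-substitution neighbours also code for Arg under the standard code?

Position 1: AGG → 1 synonymous.
Position 2: none → 0 synonymous.
Position 3: CGU, CGC, CGA → 3 synonymous.
Total: 1 + 0 + 3 = 4.

4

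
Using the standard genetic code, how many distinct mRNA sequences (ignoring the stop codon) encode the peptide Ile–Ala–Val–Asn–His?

192

Ile: 3 codons.
Ala: 4 codons.
Val: 4 codons.
Asn: 2 codons.
His: 2 codons.
3 × 4 × 4 × 2 × 2 = 192.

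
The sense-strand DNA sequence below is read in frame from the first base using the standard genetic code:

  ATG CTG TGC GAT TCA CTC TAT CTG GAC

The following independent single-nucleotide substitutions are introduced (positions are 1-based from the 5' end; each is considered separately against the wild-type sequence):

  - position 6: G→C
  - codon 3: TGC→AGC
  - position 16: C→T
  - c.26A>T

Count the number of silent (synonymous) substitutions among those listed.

Codon 2: CTG (Leu) → CTC (Leu) — synonymous.
Codon 3: TGC (Cys) → AGC (Ser) — missense.
Codon 6: CTC (Leu) → TTC (Phe) — missense.
Codon 9: GAC (Asp) → GTC (Val) — missense.
Synonymous: 1 of 4.

1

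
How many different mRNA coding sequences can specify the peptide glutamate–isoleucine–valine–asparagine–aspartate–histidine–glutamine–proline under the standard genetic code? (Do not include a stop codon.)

1536

Glu: 2 codons.
Ile: 3 codons.
Val: 4 codons.
Asn: 2 codons.
Asp: 2 codons.
His: 2 codons.
Gln: 2 codons.
Pro: 4 codons.
2 × 3 × 4 × 2 × 2 × 2 × 2 × 4 = 1536.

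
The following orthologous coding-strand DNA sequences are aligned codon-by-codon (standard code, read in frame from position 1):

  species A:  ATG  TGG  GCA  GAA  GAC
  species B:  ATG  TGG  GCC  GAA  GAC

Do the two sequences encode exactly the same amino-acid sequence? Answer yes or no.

yes

Codon 1: ATG Met / ATG Met — identical.
Codon 2: TGG Trp / TGG Trp — identical.
Codon 3: GCA Ala / GCC Ala — synonymous.
Codon 4: GAA Glu / GAA Glu — identical.
Codon 5: GAC Asp / GAC Asp — identical.
Nonsynonymous differences: 0 → same protein.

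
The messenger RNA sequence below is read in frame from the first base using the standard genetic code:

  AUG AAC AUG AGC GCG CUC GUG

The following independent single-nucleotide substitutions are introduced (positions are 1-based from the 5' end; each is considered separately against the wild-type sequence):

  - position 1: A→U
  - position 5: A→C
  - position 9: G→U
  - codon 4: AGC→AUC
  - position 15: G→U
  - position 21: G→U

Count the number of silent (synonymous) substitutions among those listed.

2

Codon 1: AUG (Met) → UUG (Leu) — missense.
Codon 2: AAC (Asn) → ACC (Thr) — missense.
Codon 3: AUG (Met) → AUU (Ile) — missense.
Codon 4: AGC (Ser) → AUC (Ile) — missense.
Codon 5: GCG (Ala) → GCU (Ala) — synonymous.
Codon 7: GUG (Val) → GUU (Val) — synonymous.
Synonymous: 2 of 6.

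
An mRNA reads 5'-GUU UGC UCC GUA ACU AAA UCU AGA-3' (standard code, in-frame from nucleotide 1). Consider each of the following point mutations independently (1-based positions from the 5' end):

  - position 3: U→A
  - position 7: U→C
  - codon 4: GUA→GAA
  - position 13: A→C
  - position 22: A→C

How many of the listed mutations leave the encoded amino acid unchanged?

Codon 1: GUU (Val) → GUA (Val) — synonymous.
Codon 3: UCC (Ser) → CCC (Pro) — missense.
Codon 4: GUA (Val) → GAA (Glu) — missense.
Codon 5: ACU (Thr) → CCU (Pro) — missense.
Codon 8: AGA (Arg) → CGA (Arg) — synonymous.
Synonymous: 2 of 5.

2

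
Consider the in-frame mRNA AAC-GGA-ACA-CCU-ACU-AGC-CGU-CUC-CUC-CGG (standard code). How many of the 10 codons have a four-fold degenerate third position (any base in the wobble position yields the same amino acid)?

8

Codon 1 AAC (Asn): third position 2-fold.
Codon 2 GGA (Gly): third position 4-fold.
Codon 3 ACA (Thr): third position 4-fold.
Codon 4 CCU (Pro): third position 4-fold.
Codon 5 ACU (Thr): third position 4-fold.
Codon 6 AGC (Ser): third position 2-fold.
Codon 7 CGU (Arg): third position 4-fold.
Codon 8 CUC (Leu): third position 4-fold.
Codon 9 CUC (Leu): third position 4-fold.
Codon 10 CGG (Arg): third position 4-fold.
Four-fold degenerate third positions: 8.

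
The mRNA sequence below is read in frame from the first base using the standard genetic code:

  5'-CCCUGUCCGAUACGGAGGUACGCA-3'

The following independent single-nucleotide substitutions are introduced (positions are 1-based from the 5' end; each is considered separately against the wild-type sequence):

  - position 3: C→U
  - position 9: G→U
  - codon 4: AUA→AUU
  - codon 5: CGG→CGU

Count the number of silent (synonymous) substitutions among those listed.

Codon 1: CCC (Pro) → CCU (Pro) — synonymous.
Codon 3: CCG (Pro) → CCU (Pro) — synonymous.
Codon 4: AUA (Ile) → AUU (Ile) — synonymous.
Codon 5: CGG (Arg) → CGU (Arg) — synonymous.
Synonymous: 4 of 4.

4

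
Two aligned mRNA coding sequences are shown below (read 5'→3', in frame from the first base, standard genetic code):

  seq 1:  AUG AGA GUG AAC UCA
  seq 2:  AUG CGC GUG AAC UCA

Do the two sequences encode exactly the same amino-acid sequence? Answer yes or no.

Codon 1: AUG Met / AUG Met — identical.
Codon 2: AGA Arg / CGC Arg — synonymous.
Codon 3: GUG Val / GUG Val — identical.
Codon 4: AAC Asn / AAC Asn — identical.
Codon 5: UCA Ser / UCA Ser — identical.
Nonsynonymous differences: 0 → same protein.

yes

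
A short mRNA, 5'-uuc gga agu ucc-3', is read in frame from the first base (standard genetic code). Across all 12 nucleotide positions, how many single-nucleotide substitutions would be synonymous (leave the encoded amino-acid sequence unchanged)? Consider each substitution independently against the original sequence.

8

Codon 1 (UUC, Phe): 1 synonymous substitution.
Codon 2 (GGA, Gly): 3 synonymous substitutions.
Codon 3 (AGU, Ser): 1 synonymous substitution.
Codon 4 (UCC, Ser): 3 synonymous substitutions.
Total: 1 + 3 + 1 + 3 = 8.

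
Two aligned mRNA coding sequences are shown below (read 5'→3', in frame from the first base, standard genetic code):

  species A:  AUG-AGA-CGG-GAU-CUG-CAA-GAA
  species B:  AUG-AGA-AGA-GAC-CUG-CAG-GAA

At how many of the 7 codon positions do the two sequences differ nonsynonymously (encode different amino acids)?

Codon 1: AUG Met / AUG Met — identical.
Codon 2: AGA Arg / AGA Arg — identical.
Codon 3: CGG Arg / AGA Arg — synonymous.
Codon 4: GAU Asp / GAC Asp — synonymous.
Codon 5: CUG Leu / CUG Leu — identical.
Codon 6: CAA Gln / CAG Gln — synonymous.
Codon 7: GAA Glu / GAA Glu — identical.
Nonsynonymous differences: 0.

0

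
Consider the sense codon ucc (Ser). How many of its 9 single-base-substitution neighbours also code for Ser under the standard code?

Position 1: none → 0 synonymous.
Position 2: none → 0 synonymous.
Position 3: UCU, UCA, UCG → 3 synonymous.
Total: 0 + 0 + 3 = 3.

3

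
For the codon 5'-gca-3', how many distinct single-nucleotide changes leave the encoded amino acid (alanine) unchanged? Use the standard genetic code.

3

Position 1: none → 0 synonymous.
Position 2: none → 0 synonymous.
Position 3: GCT, GCC, GCG → 3 synonymous.
Total: 0 + 0 + 3 = 3.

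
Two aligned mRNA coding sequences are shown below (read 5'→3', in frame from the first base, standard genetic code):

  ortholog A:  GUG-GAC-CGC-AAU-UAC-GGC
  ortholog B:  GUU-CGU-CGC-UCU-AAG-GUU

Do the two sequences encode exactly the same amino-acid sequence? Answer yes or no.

Codon 1: GUG Val / GUU Val — synonymous.
Codon 2: GAC Asp / CGU Arg — nonsynonymous.
Codon 3: CGC Arg / CGC Arg — identical.
Codon 4: AAU Asn / UCU Ser — nonsynonymous.
Codon 5: UAC Tyr / AAG Lys — nonsynonymous.
Codon 6: GGC Gly / GUU Val — nonsynonymous.
Nonsynonymous differences: 4 → different protein.

no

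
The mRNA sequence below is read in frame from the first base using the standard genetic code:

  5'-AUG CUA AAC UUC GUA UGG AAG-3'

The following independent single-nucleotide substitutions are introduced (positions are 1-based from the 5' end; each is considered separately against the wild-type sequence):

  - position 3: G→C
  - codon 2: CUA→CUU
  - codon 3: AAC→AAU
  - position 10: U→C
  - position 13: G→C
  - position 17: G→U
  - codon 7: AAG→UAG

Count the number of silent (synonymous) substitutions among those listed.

Codon 1: AUG (Met) → AUC (Ile) — missense.
Codon 2: CUA (Leu) → CUU (Leu) — synonymous.
Codon 3: AAC (Asn) → AAU (Asn) — synonymous.
Codon 4: UUC (Phe) → CUC (Leu) — missense.
Codon 5: GUA (Val) → CUA (Leu) — missense.
Codon 6: UGG (Trp) → UUG (Leu) — missense.
Codon 7: AAG (Lys) → UAG (Stop) — nonsense.
Synonymous: 2 of 7.

2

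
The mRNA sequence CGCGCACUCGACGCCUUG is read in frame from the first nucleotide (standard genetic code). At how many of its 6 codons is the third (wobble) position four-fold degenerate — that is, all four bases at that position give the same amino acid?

4

Codon 1 CGC (Arg): third position 4-fold.
Codon 2 GCA (Ala): third position 4-fold.
Codon 3 CUC (Leu): third position 4-fold.
Codon 4 GAC (Asp): third position 2-fold.
Codon 5 GCC (Ala): third position 4-fold.
Codon 6 UUG (Leu): third position 2-fold.
Four-fold degenerate third positions: 4.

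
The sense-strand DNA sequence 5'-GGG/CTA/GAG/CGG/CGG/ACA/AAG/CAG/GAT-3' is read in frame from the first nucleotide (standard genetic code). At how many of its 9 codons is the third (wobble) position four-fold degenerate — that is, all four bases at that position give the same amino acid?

Codon 1 GGG (Gly): third position 4-fold.
Codon 2 CTA (Leu): third position 4-fold.
Codon 3 GAG (Glu): third position 2-fold.
Codon 4 CGG (Arg): third position 4-fold.
Codon 5 CGG (Arg): third position 4-fold.
Codon 6 ACA (Thr): third position 4-fold.
Codon 7 AAG (Lys): third position 2-fold.
Codon 8 CAG (Gln): third position 2-fold.
Codon 9 GAT (Asp): third position 2-fold.
Four-fold degenerate third positions: 5.

5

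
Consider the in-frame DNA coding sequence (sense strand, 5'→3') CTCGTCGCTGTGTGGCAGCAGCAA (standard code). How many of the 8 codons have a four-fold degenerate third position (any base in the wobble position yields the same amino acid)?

4

Codon 1 CTC (Leu): third position 4-fold.
Codon 2 GTC (Val): third position 4-fold.
Codon 3 GCT (Ala): third position 4-fold.
Codon 4 GTG (Val): third position 4-fold.
Codon 5 TGG (Trp): third position 1-fold.
Codon 6 CAG (Gln): third position 2-fold.
Codon 7 CAG (Gln): third position 2-fold.
Codon 8 CAA (Gln): third position 2-fold.
Four-fold degenerate third positions: 4.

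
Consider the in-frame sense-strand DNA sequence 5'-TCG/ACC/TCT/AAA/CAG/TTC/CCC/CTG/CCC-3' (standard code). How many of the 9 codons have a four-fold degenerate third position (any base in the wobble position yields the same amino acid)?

6

Codon 1 TCG (Ser): third position 4-fold.
Codon 2 ACC (Thr): third position 4-fold.
Codon 3 TCT (Ser): third position 4-fold.
Codon 4 AAA (Lys): third position 2-fold.
Codon 5 CAG (Gln): third position 2-fold.
Codon 6 TTC (Phe): third position 2-fold.
Codon 7 CCC (Pro): third position 4-fold.
Codon 8 CTG (Leu): third position 4-fold.
Codon 9 CCC (Pro): third position 4-fold.
Four-fold degenerate third positions: 6.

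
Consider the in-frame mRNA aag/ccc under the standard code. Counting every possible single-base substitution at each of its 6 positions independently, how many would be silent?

Codon 1 (AAG, Lys): 1 synonymous substitution.
Codon 2 (CCC, Pro): 3 synonymous substitutions.
Total: 1 + 3 = 4.

4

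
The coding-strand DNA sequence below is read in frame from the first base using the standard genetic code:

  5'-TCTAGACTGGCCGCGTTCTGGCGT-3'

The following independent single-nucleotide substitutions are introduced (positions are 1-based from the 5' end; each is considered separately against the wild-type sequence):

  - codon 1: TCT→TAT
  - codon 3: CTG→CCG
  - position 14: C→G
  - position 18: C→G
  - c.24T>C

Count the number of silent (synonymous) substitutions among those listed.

Codon 1: TCT (Ser) → TAT (Tyr) — missense.
Codon 3: CTG (Leu) → CCG (Pro) — missense.
Codon 5: GCG (Ala) → GGG (Gly) — missense.
Codon 6: TTC (Phe) → TTG (Leu) — missense.
Codon 8: CGT (Arg) → CGC (Arg) — synonymous.
Synonymous: 1 of 5.

1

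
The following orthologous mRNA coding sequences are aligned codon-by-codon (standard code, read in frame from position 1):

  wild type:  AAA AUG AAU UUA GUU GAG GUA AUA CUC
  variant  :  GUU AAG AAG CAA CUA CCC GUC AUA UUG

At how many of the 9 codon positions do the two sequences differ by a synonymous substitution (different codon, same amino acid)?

Codon 1: AAA Lys / GUU Val — nonsynonymous.
Codon 2: AUG Met / AAG Lys — nonsynonymous.
Codon 3: AAU Asn / AAG Lys — nonsynonymous.
Codon 4: UUA Leu / CAA Gln — nonsynonymous.
Codon 5: GUU Val / CUA Leu — nonsynonymous.
Codon 6: GAG Glu / CCC Pro — nonsynonymous.
Codon 7: GUA Val / GUC Val — synonymous.
Codon 8: AUA Ile / AUA Ile — identical.
Codon 9: CUC Leu / UUG Leu — synonymous.
Synonymous differences: 2.

2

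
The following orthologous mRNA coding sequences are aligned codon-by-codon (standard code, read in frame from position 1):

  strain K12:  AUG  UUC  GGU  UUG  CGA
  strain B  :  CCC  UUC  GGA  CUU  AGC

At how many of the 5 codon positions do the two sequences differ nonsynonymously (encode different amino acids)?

2

Codon 1: AUG Met / CCC Pro — nonsynonymous.
Codon 2: UUC Phe / UUC Phe — identical.
Codon 3: GGU Gly / GGA Gly — synonymous.
Codon 4: UUG Leu / CUU Leu — synonymous.
Codon 5: CGA Arg / AGC Ser — nonsynonymous.
Nonsynonymous differences: 2.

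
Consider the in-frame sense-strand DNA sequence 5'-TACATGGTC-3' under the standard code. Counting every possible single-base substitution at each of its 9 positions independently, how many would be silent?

4

Codon 1 (TAC, Tyr): 1 synonymous substitution.
Codon 2 (ATG, Met): 0 synonymous substitutions.
Codon 3 (GTC, Val): 3 synonymous substitutions.
Total: 1 + 0 + 3 = 4.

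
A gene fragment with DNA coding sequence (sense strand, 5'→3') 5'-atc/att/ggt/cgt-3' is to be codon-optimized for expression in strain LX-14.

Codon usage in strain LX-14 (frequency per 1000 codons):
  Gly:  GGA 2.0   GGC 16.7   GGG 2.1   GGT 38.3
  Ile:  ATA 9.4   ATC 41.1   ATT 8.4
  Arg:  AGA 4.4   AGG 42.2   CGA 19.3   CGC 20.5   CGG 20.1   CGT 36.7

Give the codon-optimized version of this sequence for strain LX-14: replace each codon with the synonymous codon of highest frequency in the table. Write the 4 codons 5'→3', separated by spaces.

ATC ATC GGT AGG

Codon 1 (Ile): best is ATC at 41.1.
Codon 2 (Ile): best is ATC at 41.1.
Codon 3 (Gly): best is GGT at 38.3.
Codon 4 (Arg): best is AGG at 42.2.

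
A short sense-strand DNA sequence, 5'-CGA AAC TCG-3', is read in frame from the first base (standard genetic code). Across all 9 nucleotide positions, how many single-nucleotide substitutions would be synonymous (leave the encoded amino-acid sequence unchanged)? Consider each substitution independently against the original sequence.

8

Codon 1 (CGA, Arg): 4 synonymous substitutions.
Codon 2 (AAC, Asn): 1 synonymous substitution.
Codon 3 (TCG, Ser): 3 synonymous substitutions.
Total: 4 + 1 + 3 = 8.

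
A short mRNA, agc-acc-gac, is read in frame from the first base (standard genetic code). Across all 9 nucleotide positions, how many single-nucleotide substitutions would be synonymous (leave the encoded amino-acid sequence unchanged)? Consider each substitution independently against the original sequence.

Codon 1 (AGC, Ser): 1 synonymous substitution.
Codon 2 (ACC, Thr): 3 synonymous substitutions.
Codon 3 (GAC, Asp): 1 synonymous substitution.
Total: 1 + 3 + 1 = 5.

5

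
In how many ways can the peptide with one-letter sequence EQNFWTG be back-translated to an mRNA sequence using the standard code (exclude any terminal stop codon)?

Glu: 2 codons.
Gln: 2 codons.
Asn: 2 codons.
Phe: 2 codons.
Trp: 1 codon.
Thr: 4 codons.
Gly: 4 codons.
2 × 2 × 2 × 2 × 1 × 4 × 4 = 256.

256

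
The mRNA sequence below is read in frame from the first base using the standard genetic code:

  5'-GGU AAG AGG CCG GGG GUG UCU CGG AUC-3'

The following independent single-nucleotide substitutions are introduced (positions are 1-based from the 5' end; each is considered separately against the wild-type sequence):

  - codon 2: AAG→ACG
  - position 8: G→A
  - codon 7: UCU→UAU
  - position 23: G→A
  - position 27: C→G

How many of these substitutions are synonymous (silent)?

0

Codon 2: AAG (Lys) → ACG (Thr) — missense.
Codon 3: AGG (Arg) → AAG (Lys) — missense.
Codon 7: UCU (Ser) → UAU (Tyr) — missense.
Codon 8: CGG (Arg) → CAG (Gln) — missense.
Codon 9: AUC (Ile) → AUG (Met) — missense.
Synonymous: 0 of 5.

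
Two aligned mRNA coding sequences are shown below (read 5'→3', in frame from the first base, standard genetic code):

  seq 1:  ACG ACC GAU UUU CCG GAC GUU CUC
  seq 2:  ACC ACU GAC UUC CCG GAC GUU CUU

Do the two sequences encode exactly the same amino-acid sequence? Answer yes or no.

Codon 1: ACG Thr / ACC Thr — synonymous.
Codon 2: ACC Thr / ACU Thr — synonymous.
Codon 3: GAU Asp / GAC Asp — synonymous.
Codon 4: UUU Phe / UUC Phe — synonymous.
Codon 5: CCG Pro / CCG Pro — identical.
Codon 6: GAC Asp / GAC Asp — identical.
Codon 7: GUU Val / GUU Val — identical.
Codon 8: CUC Leu / CUU Leu — synonymous.
Nonsynonymous differences: 0 → same protein.

yes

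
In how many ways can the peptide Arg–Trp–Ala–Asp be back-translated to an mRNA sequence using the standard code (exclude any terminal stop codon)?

48

Arg: 6 codons.
Trp: 1 codon.
Ala: 4 codons.
Asp: 2 codons.
6 × 1 × 4 × 2 = 48.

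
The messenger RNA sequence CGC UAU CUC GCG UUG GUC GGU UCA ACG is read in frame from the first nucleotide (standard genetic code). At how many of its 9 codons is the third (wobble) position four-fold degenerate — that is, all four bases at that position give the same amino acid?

7

Codon 1 CGC (Arg): third position 4-fold.
Codon 2 UAU (Tyr): third position 2-fold.
Codon 3 CUC (Leu): third position 4-fold.
Codon 4 GCG (Ala): third position 4-fold.
Codon 5 UUG (Leu): third position 2-fold.
Codon 6 GUC (Val): third position 4-fold.
Codon 7 GGU (Gly): third position 4-fold.
Codon 8 UCA (Ser): third position 4-fold.
Codon 9 ACG (Thr): third position 4-fold.
Four-fold degenerate third positions: 7.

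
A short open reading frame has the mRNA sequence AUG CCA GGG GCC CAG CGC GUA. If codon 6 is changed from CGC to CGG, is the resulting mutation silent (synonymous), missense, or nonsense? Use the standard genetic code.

silent

Position 18 falls in codon 6: CGC → Arg.
After the substitution the codon is CGG → Arg.
Both encode Arg, so the change is synonymous.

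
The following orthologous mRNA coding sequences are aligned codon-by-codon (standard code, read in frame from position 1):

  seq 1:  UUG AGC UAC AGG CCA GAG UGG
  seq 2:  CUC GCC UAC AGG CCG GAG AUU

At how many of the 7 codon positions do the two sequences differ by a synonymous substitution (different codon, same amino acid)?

2

Codon 1: UUG Leu / CUC Leu — synonymous.
Codon 2: AGC Ser / GCC Ala — nonsynonymous.
Codon 3: UAC Tyr / UAC Tyr — identical.
Codon 4: AGG Arg / AGG Arg — identical.
Codon 5: CCA Pro / CCG Pro — synonymous.
Codon 6: GAG Glu / GAG Glu — identical.
Codon 7: UGG Trp / AUU Ile — nonsynonymous.
Synonymous differences: 2.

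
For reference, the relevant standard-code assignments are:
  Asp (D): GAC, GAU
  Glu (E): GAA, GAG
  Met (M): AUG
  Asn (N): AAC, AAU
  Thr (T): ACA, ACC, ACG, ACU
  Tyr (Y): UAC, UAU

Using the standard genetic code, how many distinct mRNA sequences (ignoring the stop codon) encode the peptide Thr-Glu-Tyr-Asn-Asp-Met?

Thr: 4 codons.
Glu: 2 codons.
Tyr: 2 codons.
Asn: 2 codons.
Asp: 2 codons.
Met: 1 codon.
4 × 2 × 2 × 2 × 2 × 1 = 64.

64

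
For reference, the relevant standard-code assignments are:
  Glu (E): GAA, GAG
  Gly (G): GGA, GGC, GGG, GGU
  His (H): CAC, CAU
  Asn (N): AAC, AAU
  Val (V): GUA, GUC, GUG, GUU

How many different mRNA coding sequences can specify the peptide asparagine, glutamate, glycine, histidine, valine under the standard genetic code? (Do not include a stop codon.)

128

Asn: 2 codons.
Glu: 2 codons.
Gly: 4 codons.
His: 2 codons.
Val: 4 codons.
2 × 2 × 4 × 2 × 4 = 128.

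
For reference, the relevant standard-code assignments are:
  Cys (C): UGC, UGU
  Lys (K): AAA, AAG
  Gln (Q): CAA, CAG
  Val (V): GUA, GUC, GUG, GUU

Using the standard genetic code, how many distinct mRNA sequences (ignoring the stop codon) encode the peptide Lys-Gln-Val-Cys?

Lys: 2 codons.
Gln: 2 codons.
Val: 4 codons.
Cys: 2 codons.
2 × 2 × 4 × 2 = 32.

32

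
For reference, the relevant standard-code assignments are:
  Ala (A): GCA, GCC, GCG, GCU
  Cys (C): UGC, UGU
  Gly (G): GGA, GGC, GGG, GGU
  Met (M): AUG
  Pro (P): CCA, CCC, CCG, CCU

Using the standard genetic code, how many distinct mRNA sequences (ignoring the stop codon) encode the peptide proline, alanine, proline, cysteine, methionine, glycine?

Pro: 4 codons.
Ala: 4 codons.
Pro: 4 codons.
Cys: 2 codons.
Met: 1 codon.
Gly: 4 codons.
4 × 4 × 4 × 2 × 1 × 4 = 512.

512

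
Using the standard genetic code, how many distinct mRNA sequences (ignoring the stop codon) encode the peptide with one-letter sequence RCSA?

288

Arg: 6 codons.
Cys: 2 codons.
Ser: 6 codons.
Ala: 4 codons.
6 × 2 × 6 × 4 = 288.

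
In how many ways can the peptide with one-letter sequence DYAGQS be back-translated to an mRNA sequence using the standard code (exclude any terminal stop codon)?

Asp: 2 codons.
Tyr: 2 codons.
Ala: 4 codons.
Gly: 4 codons.
Gln: 2 codons.
Ser: 6 codons.
2 × 2 × 4 × 4 × 2 × 6 = 768.

768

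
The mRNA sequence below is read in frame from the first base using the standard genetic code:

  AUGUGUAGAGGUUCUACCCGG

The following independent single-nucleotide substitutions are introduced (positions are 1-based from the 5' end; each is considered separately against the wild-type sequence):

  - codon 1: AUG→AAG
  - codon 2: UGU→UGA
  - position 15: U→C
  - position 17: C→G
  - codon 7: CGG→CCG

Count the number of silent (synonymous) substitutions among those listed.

Codon 1: AUG (Met) → AAG (Lys) — missense.
Codon 2: UGU (Cys) → UGA (Stop) — nonsense.
Codon 5: UCU (Ser) → UCC (Ser) — synonymous.
Codon 6: ACC (Thr) → AGC (Ser) — missense.
Codon 7: CGG (Arg) → CCG (Pro) — missense.
Synonymous: 1 of 5.

1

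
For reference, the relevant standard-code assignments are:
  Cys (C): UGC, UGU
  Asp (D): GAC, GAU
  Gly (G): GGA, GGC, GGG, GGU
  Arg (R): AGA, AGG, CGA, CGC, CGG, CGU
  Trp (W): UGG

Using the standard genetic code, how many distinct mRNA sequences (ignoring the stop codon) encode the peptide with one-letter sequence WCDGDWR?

192

Trp: 1 codon.
Cys: 2 codons.
Asp: 2 codons.
Gly: 4 codons.
Asp: 2 codons.
Trp: 1 codon.
Arg: 6 codons.
1 × 2 × 2 × 4 × 2 × 1 × 6 = 192.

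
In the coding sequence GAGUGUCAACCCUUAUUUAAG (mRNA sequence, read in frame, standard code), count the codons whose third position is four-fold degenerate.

1

Codon 1 GAG (Glu): third position 2-fold.
Codon 2 UGU (Cys): third position 2-fold.
Codon 3 CAA (Gln): third position 2-fold.
Codon 4 CCC (Pro): third position 4-fold.
Codon 5 UUA (Leu): third position 2-fold.
Codon 6 UUU (Phe): third position 2-fold.
Codon 7 AAG (Lys): third position 2-fold.
Four-fold degenerate third positions: 1.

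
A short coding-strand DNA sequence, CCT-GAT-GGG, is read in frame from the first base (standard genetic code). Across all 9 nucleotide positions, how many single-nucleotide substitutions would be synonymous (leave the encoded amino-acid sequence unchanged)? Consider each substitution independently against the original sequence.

Codon 1 (CCT, Pro): 3 synonymous substitutions.
Codon 2 (GAT, Asp): 1 synonymous substitution.
Codon 3 (GGG, Gly): 3 synonymous substitutions.
Total: 3 + 1 + 3 = 7.

7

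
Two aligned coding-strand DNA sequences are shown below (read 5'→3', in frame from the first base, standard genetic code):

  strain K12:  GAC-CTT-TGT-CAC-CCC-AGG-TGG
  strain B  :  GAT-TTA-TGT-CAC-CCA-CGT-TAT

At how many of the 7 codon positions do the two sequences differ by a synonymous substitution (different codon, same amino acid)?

Codon 1: GAC Asp / GAT Asp — synonymous.
Codon 2: CTT Leu / TTA Leu — synonymous.
Codon 3: TGT Cys / TGT Cys — identical.
Codon 4: CAC His / CAC His — identical.
Codon 5: CCC Pro / CCA Pro — synonymous.
Codon 6: AGG Arg / CGT Arg — synonymous.
Codon 7: TGG Trp / TAT Tyr — nonsynonymous.
Synonymous differences: 4.

4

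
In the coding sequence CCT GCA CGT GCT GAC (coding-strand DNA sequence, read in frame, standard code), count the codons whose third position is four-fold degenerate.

4

Codon 1 CCT (Pro): third position 4-fold.
Codon 2 GCA (Ala): third position 4-fold.
Codon 3 CGT (Arg): third position 4-fold.
Codon 4 GCT (Ala): third position 4-fold.
Codon 5 GAC (Asp): third position 2-fold.
Four-fold degenerate third positions: 4.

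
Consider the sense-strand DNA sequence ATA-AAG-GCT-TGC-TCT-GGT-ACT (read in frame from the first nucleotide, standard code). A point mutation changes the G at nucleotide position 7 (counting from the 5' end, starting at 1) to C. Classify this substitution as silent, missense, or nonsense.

Position 7 falls in codon 3: GCT → Ala.
After the substitution the codon is CCT → Pro.
Ala ≠ Pro, so this is a missense mutation.

missense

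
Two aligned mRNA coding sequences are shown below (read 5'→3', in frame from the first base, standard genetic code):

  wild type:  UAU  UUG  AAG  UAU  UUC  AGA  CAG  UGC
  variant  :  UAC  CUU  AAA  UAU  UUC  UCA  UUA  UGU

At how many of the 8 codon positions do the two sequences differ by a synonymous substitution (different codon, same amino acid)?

Codon 1: UAU Tyr / UAC Tyr — synonymous.
Codon 2: UUG Leu / CUU Leu — synonymous.
Codon 3: AAG Lys / AAA Lys — synonymous.
Codon 4: UAU Tyr / UAU Tyr — identical.
Codon 5: UUC Phe / UUC Phe — identical.
Codon 6: AGA Arg / UCA Ser — nonsynonymous.
Codon 7: CAG Gln / UUA Leu — nonsynonymous.
Codon 8: UGC Cys / UGU Cys — synonymous.
Synonymous differences: 4.

4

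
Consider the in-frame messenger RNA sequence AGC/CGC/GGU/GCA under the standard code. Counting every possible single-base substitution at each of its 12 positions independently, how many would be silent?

10

Codon 1 (AGC, Ser): 1 synonymous substitution.
Codon 2 (CGC, Arg): 3 synonymous substitutions.
Codon 3 (GGU, Gly): 3 synonymous substitutions.
Codon 4 (GCA, Ala): 3 synonymous substitutions.
Total: 1 + 3 + 3 + 3 = 10.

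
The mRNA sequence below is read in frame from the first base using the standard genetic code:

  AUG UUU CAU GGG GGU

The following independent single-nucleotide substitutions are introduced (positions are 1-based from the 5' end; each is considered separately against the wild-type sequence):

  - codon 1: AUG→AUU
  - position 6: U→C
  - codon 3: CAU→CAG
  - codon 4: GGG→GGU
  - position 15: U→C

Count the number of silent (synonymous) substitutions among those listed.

Codon 1: AUG (Met) → AUU (Ile) — missense.
Codon 2: UUU (Phe) → UUC (Phe) — synonymous.
Codon 3: CAU (His) → CAG (Gln) — missense.
Codon 4: GGG (Gly) → GGU (Gly) — synonymous.
Codon 5: GGU (Gly) → GGC (Gly) — synonymous.
Synonymous: 3 of 5.

3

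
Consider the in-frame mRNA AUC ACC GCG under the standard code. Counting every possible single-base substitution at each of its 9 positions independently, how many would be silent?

8

Codon 1 (AUC, Ile): 2 synonymous substitutions.
Codon 2 (ACC, Thr): 3 synonymous substitutions.
Codon 3 (GCG, Ala): 3 synonymous substitutions.
Total: 2 + 3 + 3 = 8.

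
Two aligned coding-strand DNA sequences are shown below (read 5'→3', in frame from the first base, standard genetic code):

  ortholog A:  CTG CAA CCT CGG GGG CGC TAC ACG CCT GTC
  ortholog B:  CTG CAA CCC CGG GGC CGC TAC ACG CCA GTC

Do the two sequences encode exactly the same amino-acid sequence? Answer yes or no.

yes

Codon 1: CTG Leu / CTG Leu — identical.
Codon 2: CAA Gln / CAA Gln — identical.
Codon 3: CCT Pro / CCC Pro — synonymous.
Codon 4: CGG Arg / CGG Arg — identical.
Codon 5: GGG Gly / GGC Gly — synonymous.
Codon 6: CGC Arg / CGC Arg — identical.
Codon 7: TAC Tyr / TAC Tyr — identical.
Codon 8: ACG Thr / ACG Thr — identical.
Codon 9: CCT Pro / CCA Pro — synonymous.
Codon 10: GTC Val / GTC Val — identical.
Nonsynonymous differences: 0 → same protein.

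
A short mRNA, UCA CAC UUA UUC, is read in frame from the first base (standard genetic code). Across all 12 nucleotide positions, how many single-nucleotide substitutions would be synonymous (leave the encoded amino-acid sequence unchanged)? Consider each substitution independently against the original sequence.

7

Codon 1 (UCA, Ser): 3 synonymous substitutions.
Codon 2 (CAC, His): 1 synonymous substitution.
Codon 3 (UUA, Leu): 2 synonymous substitutions.
Codon 4 (UUC, Phe): 1 synonymous substitution.
Total: 3 + 1 + 2 + 1 = 7.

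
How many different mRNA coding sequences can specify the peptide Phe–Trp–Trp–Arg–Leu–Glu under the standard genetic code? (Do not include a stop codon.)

144

Phe: 2 codons.
Trp: 1 codon.
Trp: 1 codon.
Arg: 6 codons.
Leu: 6 codons.
Glu: 2 codons.
2 × 1 × 1 × 6 × 6 × 2 = 144.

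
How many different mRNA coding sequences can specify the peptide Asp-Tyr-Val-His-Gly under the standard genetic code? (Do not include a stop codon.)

128

Asp: 2 codons.
Tyr: 2 codons.
Val: 4 codons.
His: 2 codons.
Gly: 4 codons.
2 × 2 × 4 × 2 × 4 = 128.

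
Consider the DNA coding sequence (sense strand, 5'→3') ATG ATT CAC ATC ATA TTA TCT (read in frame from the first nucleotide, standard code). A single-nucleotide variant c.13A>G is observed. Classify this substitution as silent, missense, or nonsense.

Position 13 falls in codon 5: ATA → Ile.
After the substitution the codon is GTA → Val.
Ile ≠ Val, so this is a missense mutation.

missense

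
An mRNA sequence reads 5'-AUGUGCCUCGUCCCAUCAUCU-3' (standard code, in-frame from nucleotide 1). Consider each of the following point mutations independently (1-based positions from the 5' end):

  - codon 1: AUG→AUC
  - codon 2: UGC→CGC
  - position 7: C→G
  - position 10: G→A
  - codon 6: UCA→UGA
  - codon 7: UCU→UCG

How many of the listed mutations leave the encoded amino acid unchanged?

Codon 1: AUG (Met) → AUC (Ile) — missense.
Codon 2: UGC (Cys) → CGC (Arg) — missense.
Codon 3: CUC (Leu) → GUC (Val) — missense.
Codon 4: GUC (Val) → AUC (Ile) — missense.
Codon 6: UCA (Ser) → UGA (Stop) — nonsense.
Codon 7: UCU (Ser) → UCG (Ser) — synonymous.
Synonymous: 1 of 6.

1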